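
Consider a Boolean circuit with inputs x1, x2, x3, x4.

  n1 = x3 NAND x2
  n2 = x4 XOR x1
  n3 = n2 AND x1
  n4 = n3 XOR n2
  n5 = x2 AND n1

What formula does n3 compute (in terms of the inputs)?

n2 = x4 XOR x1
n3 = n2 AND x1 = (x4 XOR x1) AND x1

(x4 XOR x1) AND x1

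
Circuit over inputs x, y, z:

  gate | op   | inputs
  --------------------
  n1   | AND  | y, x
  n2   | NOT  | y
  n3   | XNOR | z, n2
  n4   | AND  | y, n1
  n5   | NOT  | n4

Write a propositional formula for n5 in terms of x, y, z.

NOT (y AND (y AND x))

n1 = y AND x
n4 = y AND n1 = y AND (y AND x)
n5 = NOT n4 = NOT (y AND (y AND x))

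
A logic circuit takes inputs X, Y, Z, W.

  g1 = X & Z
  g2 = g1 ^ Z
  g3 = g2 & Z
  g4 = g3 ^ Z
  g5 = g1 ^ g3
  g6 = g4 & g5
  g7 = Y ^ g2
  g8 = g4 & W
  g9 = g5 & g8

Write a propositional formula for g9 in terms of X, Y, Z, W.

((X & Z) ^ (((X & Z) ^ Z) & Z)) & (((((X & Z) ^ Z) & Z) ^ Z) & W)

g1 = X & Z
g2 = g1 ^ Z = (X & Z) ^ Z
g3 = g2 & Z = ((X & Z) ^ Z) & Z
g4 = g3 ^ Z = (((X & Z) ^ Z) & Z) ^ Z
g5 = g1 ^ g3 = (X & Z) ^ (((X & Z) ^ Z) & Z)
g8 = g4 & W = ((((X & Z) ^ Z) & Z) ^ Z) & W
g9 = g5 & g8 = ((X & Z) ^ (((X & Z) ^ Z) & Z)) & (((((X & Z) ^ Z) & Z) ^ Z) & W)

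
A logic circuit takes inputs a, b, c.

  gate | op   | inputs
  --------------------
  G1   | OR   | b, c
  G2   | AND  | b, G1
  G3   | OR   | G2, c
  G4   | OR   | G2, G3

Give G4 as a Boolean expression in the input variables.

(b AND (b OR c)) OR ((b AND (b OR c)) OR c)

G1 = b OR c
G2 = b AND G1 = b AND (b OR c)
G3 = G2 OR c = (b AND (b OR c)) OR c
G4 = G2 OR G3 = (b AND (b OR c)) OR ((b AND (b OR c)) OR c)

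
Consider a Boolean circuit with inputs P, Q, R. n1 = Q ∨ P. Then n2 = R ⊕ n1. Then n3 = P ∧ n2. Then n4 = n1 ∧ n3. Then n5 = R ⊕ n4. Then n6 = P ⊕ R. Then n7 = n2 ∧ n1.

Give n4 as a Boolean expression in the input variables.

(Q ∨ P) ∧ (P ∧ (R ⊕ (Q ∨ P)))

n1 = Q ∨ P
n2 = R ⊕ n1 = R ⊕ (Q ∨ P)
n3 = P ∧ n2 = P ∧ (R ⊕ (Q ∨ P))
n4 = n1 ∧ n3 = (Q ∨ P) ∧ (P ∧ (R ⊕ (Q ∨ P)))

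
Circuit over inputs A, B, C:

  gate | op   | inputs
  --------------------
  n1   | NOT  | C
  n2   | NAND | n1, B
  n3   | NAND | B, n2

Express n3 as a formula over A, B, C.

B NAND (NOT C NAND B)

n1 = NOT C
n2 = n1 NAND B = NOT C NAND B
n3 = B NAND n2 = B NAND (NOT C NAND B)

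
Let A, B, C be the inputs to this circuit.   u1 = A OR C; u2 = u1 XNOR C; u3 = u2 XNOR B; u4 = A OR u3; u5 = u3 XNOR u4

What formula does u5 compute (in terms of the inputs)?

(((A OR C) XNOR C) XNOR B) XNOR (A OR (((A OR C) XNOR C) XNOR B))

u1 = A OR C
u2 = u1 XNOR C = (A OR C) XNOR C
u3 = u2 XNOR B = ((A OR C) XNOR C) XNOR B
u4 = A OR u3 = A OR (((A OR C) XNOR C) XNOR B)
u5 = u3 XNOR u4 = (((A OR C) XNOR C) XNOR B) XNOR (A OR (((A OR C) XNOR C) XNOR B))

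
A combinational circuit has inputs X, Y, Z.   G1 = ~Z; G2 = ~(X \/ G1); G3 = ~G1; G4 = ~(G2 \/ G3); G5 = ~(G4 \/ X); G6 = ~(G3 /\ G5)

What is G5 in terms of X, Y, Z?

~((~((~(X \/ ~Z)) \/ ~~Z)) \/ X)

G1 = ~Z
G2 = ~(X \/ G1) = ~(X \/ ~Z)
G3 = ~G1 = ~~Z
G4 = ~(G2 \/ G3) = ~((~(X \/ ~Z)) \/ ~~Z)
G5 = ~(G4 \/ X) = ~((~((~(X \/ ~Z)) \/ ~~Z)) \/ X)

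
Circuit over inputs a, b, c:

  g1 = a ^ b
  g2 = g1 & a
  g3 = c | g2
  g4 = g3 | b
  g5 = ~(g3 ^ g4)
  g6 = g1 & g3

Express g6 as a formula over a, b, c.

(a ^ b) & (c | ((a ^ b) & a))

g1 = a ^ b
g2 = g1 & a = (a ^ b) & a
g3 = c | g2 = c | ((a ^ b) & a)
g6 = g1 & g3 = (a ^ b) & (c | ((a ^ b) & a))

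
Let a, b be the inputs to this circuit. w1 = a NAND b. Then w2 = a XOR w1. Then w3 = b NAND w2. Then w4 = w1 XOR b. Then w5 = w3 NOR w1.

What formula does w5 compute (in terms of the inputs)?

w1 = a NAND b
w2 = a XOR w1 = a XOR (a NAND b)
w3 = b NAND w2 = b NAND (a XOR (a NAND b))
w5 = w3 NOR w1 = (b NAND (a XOR (a NAND b))) NOR (a NAND b)

(b NAND (a XOR (a NAND b))) NOR (a NAND b)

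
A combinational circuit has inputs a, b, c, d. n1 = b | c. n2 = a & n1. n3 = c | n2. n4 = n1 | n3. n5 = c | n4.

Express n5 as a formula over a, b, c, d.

n1 = b | c
n2 = a & n1 = a & (b | c)
n3 = c | n2 = c | (a & (b | c))
n4 = n1 | n3 = (b | c) | (c | (a & (b | c)))
n5 = c | n4 = c | ((b | c) | (c | (a & (b | c))))

c | ((b | c) | (c | (a & (b | c))))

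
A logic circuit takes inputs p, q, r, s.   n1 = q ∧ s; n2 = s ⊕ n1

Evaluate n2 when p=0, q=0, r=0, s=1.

n1 = 0 ∧ 1 = 0
n2 = 1 ⊕ 0 = 1

1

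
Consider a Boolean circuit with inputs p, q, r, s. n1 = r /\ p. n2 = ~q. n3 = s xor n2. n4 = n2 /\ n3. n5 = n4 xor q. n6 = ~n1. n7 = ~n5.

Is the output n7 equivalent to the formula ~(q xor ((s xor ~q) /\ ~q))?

n2 = ~q
n3 = s xor n2 = s xor ~q
n4 = n2 /\ n3 = ~q /\ (s xor ~q)
n5 = n4 xor q = (~q /\ (s xor ~q)) xor q
n7 = ~n5 = ~((~q /\ (s xor ~q)) xor q)
At p=0, q=0, r=0, s=0: circuit gives 0, formula gives 0.
At p=0, q=0, r=0, s=1: circuit gives 1, formula gives 1.
Agrees on all 16 inputs.

Yes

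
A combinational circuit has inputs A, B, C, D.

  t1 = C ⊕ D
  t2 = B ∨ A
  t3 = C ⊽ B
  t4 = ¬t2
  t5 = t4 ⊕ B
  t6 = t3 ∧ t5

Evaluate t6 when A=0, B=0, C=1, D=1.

t2 = 0 ∨ 0 = 0
t3 = 1 ⊽ 0 = 0
t4 = ¬0 = 1
t5 = 1 ⊕ 0 = 1
t6 = 0 ∧ 1 = 0

0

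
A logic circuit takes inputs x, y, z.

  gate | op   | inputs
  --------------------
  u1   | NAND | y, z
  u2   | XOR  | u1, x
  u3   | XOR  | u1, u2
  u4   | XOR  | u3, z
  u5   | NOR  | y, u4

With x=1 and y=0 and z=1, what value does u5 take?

u1 = 0 NAND 1 = 1
u2 = 1 XOR 1 = 0
u3 = 1 XOR 0 = 1
u4 = 1 XOR 1 = 0
u5 = 0 NOR 0 = 1

1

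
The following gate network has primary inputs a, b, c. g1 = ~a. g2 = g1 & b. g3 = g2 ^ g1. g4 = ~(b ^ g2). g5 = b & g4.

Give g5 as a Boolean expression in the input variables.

b & (~(b ^ (~a & b)))

g1 = ~a
g2 = g1 & b = ~a & b
g4 = ~(b ^ g2) = ~(b ^ (~a & b))
g5 = b & g4 = b & (~(b ^ (~a & b)))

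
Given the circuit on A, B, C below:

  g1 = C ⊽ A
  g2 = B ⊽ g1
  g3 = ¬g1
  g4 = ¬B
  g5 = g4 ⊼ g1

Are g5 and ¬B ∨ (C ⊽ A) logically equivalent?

No

g1 = C ⊽ A
g4 = ¬B
g5 = g4 ⊼ g1 = ¬B ⊼ (C ⊽ A)
At A=0, B=0, C=0: circuit gives 0, formula gives 1.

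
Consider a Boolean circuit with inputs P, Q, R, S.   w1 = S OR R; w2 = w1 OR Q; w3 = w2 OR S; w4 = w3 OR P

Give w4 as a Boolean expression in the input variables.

(((S OR R) OR Q) OR S) OR P

w1 = S OR R
w2 = w1 OR Q = (S OR R) OR Q
w3 = w2 OR S = ((S OR R) OR Q) OR S
w4 = w3 OR P = (((S OR R) OR Q) OR S) OR P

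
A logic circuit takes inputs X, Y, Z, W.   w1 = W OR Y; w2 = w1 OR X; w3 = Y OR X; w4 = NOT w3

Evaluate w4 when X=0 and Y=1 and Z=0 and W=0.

0

w3 = 1 OR 0 = 1
w4 = NOT 1 = 0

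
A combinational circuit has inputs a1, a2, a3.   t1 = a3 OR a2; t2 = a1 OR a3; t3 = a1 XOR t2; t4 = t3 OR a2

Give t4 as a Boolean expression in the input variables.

t2 = a1 OR a3
t3 = a1 XOR t2 = a1 XOR (a1 OR a3)
t4 = t3 OR a2 = (a1 XOR (a1 OR a3)) OR a2

(a1 XOR (a1 OR a3)) OR a2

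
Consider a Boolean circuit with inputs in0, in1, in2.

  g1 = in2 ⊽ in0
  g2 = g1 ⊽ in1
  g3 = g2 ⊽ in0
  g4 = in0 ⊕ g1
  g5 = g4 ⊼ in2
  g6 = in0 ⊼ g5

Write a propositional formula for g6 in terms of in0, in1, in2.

in0 ⊼ ((in0 ⊕ (in2 ⊽ in0)) ⊼ in2)

g1 = in2 ⊽ in0
g4 = in0 ⊕ g1 = in0 ⊕ (in2 ⊽ in0)
g5 = g4 ⊼ in2 = (in0 ⊕ (in2 ⊽ in0)) ⊼ in2
g6 = in0 ⊼ g5 = in0 ⊼ ((in0 ⊕ (in2 ⊽ in0)) ⊼ in2)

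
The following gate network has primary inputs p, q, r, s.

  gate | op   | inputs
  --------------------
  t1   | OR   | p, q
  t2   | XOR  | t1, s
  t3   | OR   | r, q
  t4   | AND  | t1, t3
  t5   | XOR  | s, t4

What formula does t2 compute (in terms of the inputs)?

(p OR q) XOR s

t1 = p OR q
t2 = t1 XOR s = (p OR q) XOR s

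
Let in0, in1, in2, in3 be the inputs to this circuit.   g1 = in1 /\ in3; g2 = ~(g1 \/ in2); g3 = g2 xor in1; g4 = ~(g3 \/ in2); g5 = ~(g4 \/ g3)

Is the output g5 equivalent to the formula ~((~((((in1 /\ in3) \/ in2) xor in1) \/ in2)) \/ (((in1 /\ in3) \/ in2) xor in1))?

g1 = in1 /\ in3
g2 = ~(g1 \/ in2) = ~((in1 /\ in3) \/ in2)
g3 = g2 xor in1 = (~((in1 /\ in3) \/ in2)) xor in1
g4 = ~(g3 \/ in2) = ~(((~((in1 /\ in3) \/ in2)) xor in1) \/ in2)
g5 = ~(g4 \/ g3) = ~((~(((~((in1 /\ in3) \/ in2)) xor in1) \/ in2)) \/ ((~((in1 /\ in3) \/ in2)) xor in1))
At in0=0, in1=0, in2=1, in3=0: circuit gives 1, formula gives 0.

No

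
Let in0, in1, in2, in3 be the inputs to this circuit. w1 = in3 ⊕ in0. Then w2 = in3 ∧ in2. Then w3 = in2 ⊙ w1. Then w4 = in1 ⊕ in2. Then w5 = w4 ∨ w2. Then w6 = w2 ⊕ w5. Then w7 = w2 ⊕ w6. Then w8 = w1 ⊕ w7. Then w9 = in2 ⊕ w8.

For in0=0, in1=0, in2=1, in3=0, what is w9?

w1 = 0 ⊕ 0 = 0
w2 = 0 ∧ 1 = 0
w4 = 0 ⊕ 1 = 1
w5 = 1 ∨ 0 = 1
w6 = 0 ⊕ 1 = 1
w7 = 0 ⊕ 1 = 1
w8 = 0 ⊕ 1 = 1
w9 = 1 ⊕ 1 = 0

0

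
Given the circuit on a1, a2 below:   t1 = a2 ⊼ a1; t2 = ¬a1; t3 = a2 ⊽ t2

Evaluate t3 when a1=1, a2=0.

1

t2 = ¬1 = 0
t3 = 0 ⊽ 0 = 1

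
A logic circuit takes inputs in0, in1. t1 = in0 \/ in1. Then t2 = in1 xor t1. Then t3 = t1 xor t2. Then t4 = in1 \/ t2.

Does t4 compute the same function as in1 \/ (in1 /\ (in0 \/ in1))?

t1 = in0 \/ in1
t2 = in1 xor t1 = in1 xor (in0 \/ in1)
t4 = in1 \/ t2 = in1 \/ (in1 xor (in0 \/ in1))
At in0=1, in1=0: circuit gives 1, formula gives 0.

No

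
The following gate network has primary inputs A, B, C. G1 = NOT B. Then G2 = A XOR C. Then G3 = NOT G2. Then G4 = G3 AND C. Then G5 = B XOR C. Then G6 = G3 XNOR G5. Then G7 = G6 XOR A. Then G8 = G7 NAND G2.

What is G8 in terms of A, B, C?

((NOT (A XOR C) XNOR (B XOR C)) XOR A) NAND (A XOR C)

G2 = A XOR C
G3 = NOT G2 = NOT (A XOR C)
G5 = B XOR C
G6 = G3 XNOR G5 = NOT (A XOR C) XNOR (B XOR C)
G7 = G6 XOR A = (NOT (A XOR C) XNOR (B XOR C)) XOR A
G8 = G7 NAND G2 = ((NOT (A XOR C) XNOR (B XOR C)) XOR A) NAND (A XOR C)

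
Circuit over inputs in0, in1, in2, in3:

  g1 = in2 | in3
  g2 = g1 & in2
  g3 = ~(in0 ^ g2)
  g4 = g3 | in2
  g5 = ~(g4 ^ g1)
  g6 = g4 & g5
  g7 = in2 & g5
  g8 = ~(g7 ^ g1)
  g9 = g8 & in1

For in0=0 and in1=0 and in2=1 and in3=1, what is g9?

g1 = 1 | 1 = 1
g2 = 1 & 1 = 1
g3 = ~(0 ^ 1) = 0
g4 = 0 | 1 = 1
g5 = ~(1 ^ 1) = 1
g7 = 1 & 1 = 1
g8 = ~(1 ^ 1) = 1
g9 = 1 & 0 = 0

0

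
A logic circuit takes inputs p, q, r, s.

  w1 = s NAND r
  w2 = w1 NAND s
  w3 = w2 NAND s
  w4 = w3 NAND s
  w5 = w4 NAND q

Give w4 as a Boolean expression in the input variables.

w1 = s NAND r
w2 = w1 NAND s = (s NAND r) NAND s
w3 = w2 NAND s = ((s NAND r) NAND s) NAND s
w4 = w3 NAND s = (((s NAND r) NAND s) NAND s) NAND s

(((s NAND r) NAND s) NAND s) NAND s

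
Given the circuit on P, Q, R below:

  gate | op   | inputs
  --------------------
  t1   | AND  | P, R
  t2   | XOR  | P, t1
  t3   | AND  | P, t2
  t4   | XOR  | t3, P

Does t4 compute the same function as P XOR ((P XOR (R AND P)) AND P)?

t1 = P AND R
t2 = P XOR t1 = P XOR (P AND R)
t3 = P AND t2 = P AND (P XOR (P AND R))
t4 = t3 XOR P = (P AND (P XOR (P AND R))) XOR P
At P=0, Q=0, R=0: circuit gives 0, formula gives 0.
At P=1, Q=0, R=1: circuit gives 1, formula gives 1.
Agrees on all 8 inputs.

Yes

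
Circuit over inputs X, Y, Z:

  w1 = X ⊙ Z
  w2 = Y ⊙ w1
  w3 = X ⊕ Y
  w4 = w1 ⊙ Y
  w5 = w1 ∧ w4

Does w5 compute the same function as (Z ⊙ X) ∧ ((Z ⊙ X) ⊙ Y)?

w1 = X ⊙ Z
w4 = w1 ⊙ Y = (X ⊙ Z) ⊙ Y
w5 = w1 ∧ w4 = (X ⊙ Z) ∧ ((X ⊙ Z) ⊙ Y)
At X=0, Y=0, Z=0: circuit gives 0, formula gives 0.
At X=0, Y=1, Z=0: circuit gives 1, formula gives 1.
Agrees on all 8 inputs.

Yes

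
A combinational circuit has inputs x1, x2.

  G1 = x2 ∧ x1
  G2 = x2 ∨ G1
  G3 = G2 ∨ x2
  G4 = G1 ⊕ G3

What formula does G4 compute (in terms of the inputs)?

(x2 ∧ x1) ⊕ ((x2 ∨ (x2 ∧ x1)) ∨ x2)

G1 = x2 ∧ x1
G2 = x2 ∨ G1 = x2 ∨ (x2 ∧ x1)
G3 = G2 ∨ x2 = (x2 ∨ (x2 ∧ x1)) ∨ x2
G4 = G1 ⊕ G3 = (x2 ∧ x1) ⊕ ((x2 ∨ (x2 ∧ x1)) ∨ x2)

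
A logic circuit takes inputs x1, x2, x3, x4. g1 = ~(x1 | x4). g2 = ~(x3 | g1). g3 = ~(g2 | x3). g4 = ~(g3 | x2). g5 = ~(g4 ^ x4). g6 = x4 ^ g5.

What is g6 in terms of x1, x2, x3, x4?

x4 ^ (~((~((~((~(x3 | (~(x1 | x4)))) | x3)) | x2)) ^ x4))

g1 = ~(x1 | x4)
g2 = ~(x3 | g1) = ~(x3 | (~(x1 | x4)))
g3 = ~(g2 | x3) = ~((~(x3 | (~(x1 | x4)))) | x3)
g4 = ~(g3 | x2) = ~((~((~(x3 | (~(x1 | x4)))) | x3)) | x2)
g5 = ~(g4 ^ x4) = ~((~((~((~(x3 | (~(x1 | x4)))) | x3)) | x2)) ^ x4)
g6 = x4 ^ g5 = x4 ^ (~((~((~((~(x3 | (~(x1 | x4)))) | x3)) | x2)) ^ x4))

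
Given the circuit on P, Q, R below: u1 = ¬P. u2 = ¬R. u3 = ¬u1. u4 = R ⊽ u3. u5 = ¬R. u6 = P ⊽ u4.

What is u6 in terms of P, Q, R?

u1 = ¬P
u3 = ¬u1 = ¬¬P
u4 = R ⊽ u3 = R ⊽ ¬¬P
u6 = P ⊽ u4 = P ⊽ (R ⊽ ¬¬P)

P ⊽ (R ⊽ ¬¬P)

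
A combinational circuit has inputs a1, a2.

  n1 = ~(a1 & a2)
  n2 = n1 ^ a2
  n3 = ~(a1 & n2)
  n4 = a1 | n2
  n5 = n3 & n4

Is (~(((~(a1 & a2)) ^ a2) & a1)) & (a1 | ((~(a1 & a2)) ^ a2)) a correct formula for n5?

Yes

n1 = ~(a1 & a2)
n2 = n1 ^ a2 = (~(a1 & a2)) ^ a2
n3 = ~(a1 & n2) = ~(a1 & ((~(a1 & a2)) ^ a2))
n4 = a1 | n2 = a1 | ((~(a1 & a2)) ^ a2)
n5 = n3 & n4 = (~(a1 & ((~(a1 & a2)) ^ a2))) & (a1 | ((~(a1 & a2)) ^ a2))
At a1=0, a2=1: circuit gives 0, formula gives 0.
At a1=0, a2=0: circuit gives 1, formula gives 1.
Agrees on all 4 inputs.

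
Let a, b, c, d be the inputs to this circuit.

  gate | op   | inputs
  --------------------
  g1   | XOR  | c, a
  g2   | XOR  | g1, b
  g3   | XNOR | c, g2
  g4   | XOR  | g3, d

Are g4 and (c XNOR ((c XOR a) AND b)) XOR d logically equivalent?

g1 = c XOR a
g2 = g1 XOR b = (c XOR a) XOR b
g3 = c XNOR g2 = c XNOR ((c XOR a) XOR b)
g4 = g3 XOR d = (c XNOR ((c XOR a) XOR b)) XOR d
At a=0, b=0, c=1, d=0: circuit gives 1, formula gives 0.

No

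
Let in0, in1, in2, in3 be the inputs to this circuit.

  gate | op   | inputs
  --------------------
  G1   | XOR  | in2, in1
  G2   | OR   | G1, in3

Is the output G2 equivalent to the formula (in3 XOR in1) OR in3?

No

G1 = in2 XOR in1
G2 = G1 OR in3 = (in2 XOR in1) OR in3
At in0=0, in1=0, in2=1, in3=0: circuit gives 1, formula gives 0.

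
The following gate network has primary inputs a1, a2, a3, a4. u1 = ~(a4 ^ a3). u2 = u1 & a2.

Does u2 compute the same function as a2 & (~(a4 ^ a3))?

Yes

u1 = ~(a4 ^ a3)
u2 = u1 & a2 = (~(a4 ^ a3)) & a2
At a1=0, a2=0, a3=0, a4=0: circuit gives 0, formula gives 0.
At a1=0, a2=1, a3=0, a4=0: circuit gives 1, formula gives 1.
Agrees on all 16 inputs.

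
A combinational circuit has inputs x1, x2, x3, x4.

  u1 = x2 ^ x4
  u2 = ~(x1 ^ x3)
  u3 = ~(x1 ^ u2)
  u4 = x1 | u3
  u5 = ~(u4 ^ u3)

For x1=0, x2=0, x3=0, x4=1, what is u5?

1

u2 = ~(0 ^ 0) = 1
u3 = ~(0 ^ 1) = 0
u4 = 0 | 0 = 0
u5 = ~(0 ^ 0) = 1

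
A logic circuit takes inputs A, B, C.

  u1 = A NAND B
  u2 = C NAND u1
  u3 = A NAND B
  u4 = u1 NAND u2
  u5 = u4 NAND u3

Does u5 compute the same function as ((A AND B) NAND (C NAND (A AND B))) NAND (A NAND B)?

u1 = A NAND B
u2 = C NAND u1 = C NAND (A NAND B)
u3 = A NAND B
u4 = u1 NAND u2 = (A NAND B) NAND (C NAND (A NAND B))
u5 = u4 NAND u3 = ((A NAND B) NAND (C NAND (A NAND B))) NAND (A NAND B)
At A=0, B=0, C=0: circuit gives 1, formula gives 0.

No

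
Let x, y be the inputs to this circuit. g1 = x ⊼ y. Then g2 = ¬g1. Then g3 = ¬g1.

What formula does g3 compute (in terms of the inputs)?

g1 = x ⊼ y
g3 = ¬g1 = ¬(x ⊼ y)

¬(x ⊼ y)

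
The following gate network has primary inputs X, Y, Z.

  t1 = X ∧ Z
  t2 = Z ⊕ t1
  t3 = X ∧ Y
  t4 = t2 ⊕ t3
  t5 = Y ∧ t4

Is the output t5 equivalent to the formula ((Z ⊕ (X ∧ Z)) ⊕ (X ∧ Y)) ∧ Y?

t1 = X ∧ Z
t2 = Z ⊕ t1 = Z ⊕ (X ∧ Z)
t3 = X ∧ Y
t4 = t2 ⊕ t3 = (Z ⊕ (X ∧ Z)) ⊕ (X ∧ Y)
t5 = Y ∧ t4 = Y ∧ ((Z ⊕ (X ∧ Z)) ⊕ (X ∧ Y))
At X=0, Y=0, Z=0: circuit gives 0, formula gives 0.
At X=0, Y=1, Z=1: circuit gives 1, formula gives 1.
Agrees on all 8 inputs.

Yes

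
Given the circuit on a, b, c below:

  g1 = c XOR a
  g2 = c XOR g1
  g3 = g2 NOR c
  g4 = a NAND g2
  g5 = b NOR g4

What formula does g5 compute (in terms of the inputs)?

g1 = c XOR a
g2 = c XOR g1 = c XOR (c XOR a)
g4 = a NAND g2 = a NAND (c XOR (c XOR a))
g5 = b NOR g4 = b NOR (a NAND (c XOR (c XOR a)))

b NOR (a NAND (c XOR (c XOR a)))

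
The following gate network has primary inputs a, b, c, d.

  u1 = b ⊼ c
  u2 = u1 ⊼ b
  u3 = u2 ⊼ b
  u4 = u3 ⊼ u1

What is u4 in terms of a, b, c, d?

(((b ⊼ c) ⊼ b) ⊼ b) ⊼ (b ⊼ c)

u1 = b ⊼ c
u2 = u1 ⊼ b = (b ⊼ c) ⊼ b
u3 = u2 ⊼ b = ((b ⊼ c) ⊼ b) ⊼ b
u4 = u3 ⊼ u1 = (((b ⊼ c) ⊼ b) ⊼ b) ⊼ (b ⊼ c)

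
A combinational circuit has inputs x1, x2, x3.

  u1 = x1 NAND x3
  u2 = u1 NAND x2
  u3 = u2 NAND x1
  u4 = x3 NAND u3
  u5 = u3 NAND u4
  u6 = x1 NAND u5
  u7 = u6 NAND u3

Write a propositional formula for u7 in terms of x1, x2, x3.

(x1 NAND ((((x1 NAND x3) NAND x2) NAND x1) NAND (x3 NAND (((x1 NAND x3) NAND x2) NAND x1)))) NAND (((x1 NAND x3) NAND x2) NAND x1)

u1 = x1 NAND x3
u2 = u1 NAND x2 = (x1 NAND x3) NAND x2
u3 = u2 NAND x1 = ((x1 NAND x3) NAND x2) NAND x1
u4 = x3 NAND u3 = x3 NAND (((x1 NAND x3) NAND x2) NAND x1)
u5 = u3 NAND u4 = (((x1 NAND x3) NAND x2) NAND x1) NAND (x3 NAND (((x1 NAND x3) NAND x2) NAND x1))
u6 = x1 NAND u5 = x1 NAND ((((x1 NAND x3) NAND x2) NAND x1) NAND (x3 NAND (((x1 NAND x3) NAND x2) NAND x1)))
u7 = u6 NAND u3 = (x1 NAND ((((x1 NAND x3) NAND x2) NAND x1) NAND (x3 NAND (((x1 NAND x3) NAND x2) NAND x1)))) NAND (((x1 NAND x3) NAND x2) NAND x1)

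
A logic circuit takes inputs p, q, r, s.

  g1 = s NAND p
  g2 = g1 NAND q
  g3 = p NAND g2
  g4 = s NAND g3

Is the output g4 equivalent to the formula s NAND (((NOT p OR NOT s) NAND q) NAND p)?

g1 = s NAND p
g2 = g1 NAND q = (s NAND p) NAND q
g3 = p NAND g2 = p NAND ((s NAND p) NAND q)
g4 = s NAND g3 = s NAND (p NAND ((s NAND p) NAND q))
At p=0, q=0, r=0, s=1: circuit gives 0, formula gives 0.
At p=0, q=0, r=0, s=0: circuit gives 1, formula gives 1.
Agrees on all 16 inputs.

Yes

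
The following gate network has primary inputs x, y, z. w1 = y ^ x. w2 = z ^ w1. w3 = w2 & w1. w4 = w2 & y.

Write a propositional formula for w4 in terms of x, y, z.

w1 = y ^ x
w2 = z ^ w1 = z ^ (y ^ x)
w4 = w2 & y = (z ^ (y ^ x)) & y

(z ^ (y ^ x)) & y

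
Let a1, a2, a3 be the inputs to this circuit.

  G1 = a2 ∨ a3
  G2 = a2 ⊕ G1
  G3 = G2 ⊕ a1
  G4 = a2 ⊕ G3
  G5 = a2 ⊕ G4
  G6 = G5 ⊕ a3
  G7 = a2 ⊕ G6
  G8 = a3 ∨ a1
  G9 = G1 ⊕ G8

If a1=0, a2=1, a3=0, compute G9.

G1 = 1 ∨ 0 = 1
G8 = 0 ∨ 0 = 0
G9 = 1 ⊕ 0 = 1

1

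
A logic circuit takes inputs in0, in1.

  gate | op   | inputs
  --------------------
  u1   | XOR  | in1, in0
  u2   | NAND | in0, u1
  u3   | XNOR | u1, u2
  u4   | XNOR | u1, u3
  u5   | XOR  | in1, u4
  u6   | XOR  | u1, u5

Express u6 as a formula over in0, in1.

(in1 XOR in0) XOR (in1 XOR ((in1 XOR in0) XNOR ((in1 XOR in0) XNOR (in0 NAND (in1 XOR in0)))))

u1 = in1 XOR in0
u2 = in0 NAND u1 = in0 NAND (in1 XOR in0)
u3 = u1 XNOR u2 = (in1 XOR in0) XNOR (in0 NAND (in1 XOR in0))
u4 = u1 XNOR u3 = (in1 XOR in0) XNOR ((in1 XOR in0) XNOR (in0 NAND (in1 XOR in0)))
u5 = in1 XOR u4 = in1 XOR ((in1 XOR in0) XNOR ((in1 XOR in0) XNOR (in0 NAND (in1 XOR in0))))
u6 = u1 XOR u5 = (in1 XOR in0) XOR (in1 XOR ((in1 XOR in0) XNOR ((in1 XOR in0) XNOR (in0 NAND (in1 XOR in0)))))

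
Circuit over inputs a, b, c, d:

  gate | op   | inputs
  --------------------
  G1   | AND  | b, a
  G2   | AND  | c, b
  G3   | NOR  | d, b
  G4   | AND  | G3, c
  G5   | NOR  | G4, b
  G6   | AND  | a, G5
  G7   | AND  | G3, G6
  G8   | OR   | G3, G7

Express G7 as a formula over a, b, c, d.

G3 = d NOR b
G4 = G3 AND c = (d NOR b) AND c
G5 = G4 NOR b = ((d NOR b) AND c) NOR b
G6 = a AND G5 = a AND (((d NOR b) AND c) NOR b)
G7 = G3 AND G6 = (d NOR b) AND (a AND (((d NOR b) AND c) NOR b))

(d NOR b) AND (a AND (((d NOR b) AND c) NOR b))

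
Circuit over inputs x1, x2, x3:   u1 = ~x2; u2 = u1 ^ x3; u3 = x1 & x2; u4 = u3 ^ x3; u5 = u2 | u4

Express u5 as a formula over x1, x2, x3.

u1 = ~x2
u2 = u1 ^ x3 = ~x2 ^ x3
u3 = x1 & x2
u4 = u3 ^ x3 = (x1 & x2) ^ x3
u5 = u2 | u4 = (~x2 ^ x3) | ((x1 & x2) ^ x3)

(~x2 ^ x3) | ((x1 & x2) ^ x3)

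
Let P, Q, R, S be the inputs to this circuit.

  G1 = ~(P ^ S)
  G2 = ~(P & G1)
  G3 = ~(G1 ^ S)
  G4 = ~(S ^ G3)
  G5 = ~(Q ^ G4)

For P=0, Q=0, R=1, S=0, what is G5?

0

G1 = ~(0 ^ 0) = 1
G3 = ~(1 ^ 0) = 0
G4 = ~(0 ^ 0) = 1
G5 = ~(0 ^ 1) = 0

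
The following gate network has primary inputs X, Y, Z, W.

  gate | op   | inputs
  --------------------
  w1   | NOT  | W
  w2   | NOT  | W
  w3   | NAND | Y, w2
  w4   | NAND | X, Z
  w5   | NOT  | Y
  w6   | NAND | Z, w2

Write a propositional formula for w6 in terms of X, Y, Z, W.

w2 = NOT W
w6 = Z NAND w2 = Z NAND NOT W

Z NAND NOT W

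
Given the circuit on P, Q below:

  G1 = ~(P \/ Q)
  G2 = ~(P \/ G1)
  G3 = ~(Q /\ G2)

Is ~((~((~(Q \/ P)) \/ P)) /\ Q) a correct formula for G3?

G1 = ~(P \/ Q)
G2 = ~(P \/ G1) = ~(P \/ (~(P \/ Q)))
G3 = ~(Q /\ G2) = ~(Q /\ (~(P \/ (~(P \/ Q)))))
At P=0, Q=1: circuit gives 0, formula gives 0.
At P=0, Q=0: circuit gives 1, formula gives 1.
Agrees on all 4 inputs.

Yes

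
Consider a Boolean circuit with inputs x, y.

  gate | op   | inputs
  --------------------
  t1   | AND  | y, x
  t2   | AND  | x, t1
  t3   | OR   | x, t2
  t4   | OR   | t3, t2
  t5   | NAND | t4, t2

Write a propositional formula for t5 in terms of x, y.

t1 = y AND x
t2 = x AND t1 = x AND (y AND x)
t3 = x OR t2 = x OR (x AND (y AND x))
t4 = t3 OR t2 = (x OR (x AND (y AND x))) OR (x AND (y AND x))
t5 = t4 NAND t2 = ((x OR (x AND (y AND x))) OR (x AND (y AND x))) NAND (x AND (y AND x))

((x OR (x AND (y AND x))) OR (x AND (y AND x))) NAND (x AND (y AND x))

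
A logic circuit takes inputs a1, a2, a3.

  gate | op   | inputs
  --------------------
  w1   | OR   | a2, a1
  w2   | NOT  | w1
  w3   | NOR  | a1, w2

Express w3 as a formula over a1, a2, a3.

w1 = a2 OR a1
w2 = NOT w1 = NOT (a2 OR a1)
w3 = a1 NOR w2 = a1 NOR NOT (a2 OR a1)

a1 NOR NOT (a2 OR a1)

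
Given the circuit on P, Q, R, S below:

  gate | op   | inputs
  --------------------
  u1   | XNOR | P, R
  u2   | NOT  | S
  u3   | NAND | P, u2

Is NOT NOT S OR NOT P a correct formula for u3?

u2 = NOT S
u3 = P NAND u2 = P NAND NOT S
At P=1, Q=0, R=0, S=0: circuit gives 0, formula gives 0.
At P=0, Q=0, R=0, S=0: circuit gives 1, formula gives 1.
Agrees on all 16 inputs.

Yes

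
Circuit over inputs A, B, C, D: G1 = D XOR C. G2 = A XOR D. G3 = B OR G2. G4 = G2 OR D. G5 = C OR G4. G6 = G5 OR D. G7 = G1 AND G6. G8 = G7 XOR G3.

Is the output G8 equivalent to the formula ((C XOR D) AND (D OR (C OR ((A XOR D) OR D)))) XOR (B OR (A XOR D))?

G1 = D XOR C
G2 = A XOR D
G3 = B OR G2 = B OR (A XOR D)
G4 = G2 OR D = (A XOR D) OR D
G5 = C OR G4 = C OR ((A XOR D) OR D)
G6 = G5 OR D = (C OR ((A XOR D) OR D)) OR D
G7 = G1 AND G6 = (D XOR C) AND ((C OR ((A XOR D) OR D)) OR D)
G8 = G7 XOR G3 = ((D XOR C) AND ((C OR ((A XOR D) OR D)) OR D)) XOR (B OR (A XOR D))
At A=0, B=0, C=0, D=0: circuit gives 0, formula gives 0.
At A=0, B=0, C=1, D=0: circuit gives 1, formula gives 1.
Agrees on all 16 inputs.

Yes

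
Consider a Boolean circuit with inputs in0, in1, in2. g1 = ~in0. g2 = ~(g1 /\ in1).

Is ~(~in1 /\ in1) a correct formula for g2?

g1 = ~in0
g2 = ~(g1 /\ in1) = ~(~in0 /\ in1)
At in0=0, in1=1, in2=0: circuit gives 0, formula gives 1.

No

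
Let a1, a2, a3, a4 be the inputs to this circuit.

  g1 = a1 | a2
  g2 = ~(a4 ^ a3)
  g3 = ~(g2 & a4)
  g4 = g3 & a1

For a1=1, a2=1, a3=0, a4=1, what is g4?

1

g2 = ~(1 ^ 0) = 0
g3 = ~(0 & 1) = 1
g4 = 1 & 1 = 1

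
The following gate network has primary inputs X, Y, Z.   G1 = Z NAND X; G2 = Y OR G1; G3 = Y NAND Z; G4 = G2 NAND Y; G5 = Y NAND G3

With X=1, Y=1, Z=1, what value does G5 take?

G3 = 1 NAND 1 = 0
G5 = 1 NAND 0 = 1

1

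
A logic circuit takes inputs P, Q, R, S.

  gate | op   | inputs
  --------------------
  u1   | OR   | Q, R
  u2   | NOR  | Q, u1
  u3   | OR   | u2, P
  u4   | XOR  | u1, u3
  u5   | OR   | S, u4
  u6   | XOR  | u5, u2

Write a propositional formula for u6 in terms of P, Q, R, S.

(S OR ((Q OR R) XOR ((Q NOR (Q OR R)) OR P))) XOR (Q NOR (Q OR R))

u1 = Q OR R
u2 = Q NOR u1 = Q NOR (Q OR R)
u3 = u2 OR P = (Q NOR (Q OR R)) OR P
u4 = u1 XOR u3 = (Q OR R) XOR ((Q NOR (Q OR R)) OR P)
u5 = S OR u4 = S OR ((Q OR R) XOR ((Q NOR (Q OR R)) OR P))
u6 = u5 XOR u2 = (S OR ((Q OR R) XOR ((Q NOR (Q OR R)) OR P))) XOR (Q NOR (Q OR R))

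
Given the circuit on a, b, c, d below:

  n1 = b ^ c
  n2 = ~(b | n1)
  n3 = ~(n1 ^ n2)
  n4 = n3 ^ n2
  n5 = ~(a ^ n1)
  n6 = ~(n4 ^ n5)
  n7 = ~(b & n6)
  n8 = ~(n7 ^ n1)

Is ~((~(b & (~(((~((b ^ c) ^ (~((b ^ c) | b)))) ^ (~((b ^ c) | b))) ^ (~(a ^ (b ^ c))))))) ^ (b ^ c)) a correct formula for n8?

n1 = b ^ c
n2 = ~(b | n1) = ~(b | (b ^ c))
n3 = ~(n1 ^ n2) = ~((b ^ c) ^ (~(b | (b ^ c))))
n4 = n3 ^ n2 = (~((b ^ c) ^ (~(b | (b ^ c))))) ^ (~(b | (b ^ c)))
n5 = ~(a ^ n1) = ~(a ^ (b ^ c))
n6 = ~(n4 ^ n5) = ~(((~((b ^ c) ^ (~(b | (b ^ c))))) ^ (~(b | (b ^ c)))) ^ (~(a ^ (b ^ c))))
n7 = ~(b & n6) = ~(b & (~(((~((b ^ c) ^ (~(b | (b ^ c))))) ^ (~(b | (b ^ c)))) ^ (~(a ^ (b ^ c))))))
n8 = ~(n7 ^ n1) = ~((~(b & (~(((~((b ^ c) ^ (~(b | (b ^ c))))) ^ (~(b | (b ^ c)))) ^ (~(a ^ (b ^ c))))))) ^ (b ^ c))
At a=0, b=0, c=0, d=0: circuit gives 0, formula gives 0.
At a=0, b=0, c=1, d=0: circuit gives 1, formula gives 1.
Agrees on all 16 inputs.

Yes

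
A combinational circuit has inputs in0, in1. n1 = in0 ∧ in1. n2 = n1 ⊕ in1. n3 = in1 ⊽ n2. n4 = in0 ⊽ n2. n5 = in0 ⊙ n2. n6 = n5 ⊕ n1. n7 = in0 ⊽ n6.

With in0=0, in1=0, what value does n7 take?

0

n1 = 0 ∧ 0 = 0
n2 = 0 ⊕ 0 = 0
n5 = 0 ⊙ 0 = 1
n6 = 1 ⊕ 0 = 1
n7 = 0 ⊽ 1 = 0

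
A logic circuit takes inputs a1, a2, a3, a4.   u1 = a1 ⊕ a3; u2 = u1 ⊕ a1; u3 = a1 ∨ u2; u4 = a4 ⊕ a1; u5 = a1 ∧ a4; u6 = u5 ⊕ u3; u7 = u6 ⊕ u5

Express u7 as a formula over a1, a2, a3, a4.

u1 = a1 ⊕ a3
u2 = u1 ⊕ a1 = (a1 ⊕ a3) ⊕ a1
u3 = a1 ∨ u2 = a1 ∨ ((a1 ⊕ a3) ⊕ a1)
u5 = a1 ∧ a4
u6 = u5 ⊕ u3 = (a1 ∧ a4) ⊕ (a1 ∨ ((a1 ⊕ a3) ⊕ a1))
u7 = u6 ⊕ u5 = ((a1 ∧ a4) ⊕ (a1 ∨ ((a1 ⊕ a3) ⊕ a1))) ⊕ (a1 ∧ a4)

((a1 ∧ a4) ⊕ (a1 ∨ ((a1 ⊕ a3) ⊕ a1))) ⊕ (a1 ∧ a4)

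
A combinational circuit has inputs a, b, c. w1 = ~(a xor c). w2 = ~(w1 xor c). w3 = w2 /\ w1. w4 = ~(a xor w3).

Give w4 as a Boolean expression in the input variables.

w1 = ~(a xor c)
w2 = ~(w1 xor c) = ~((~(a xor c)) xor c)
w3 = w2 /\ w1 = (~((~(a xor c)) xor c)) /\ (~(a xor c))
w4 = ~(a xor w3) = ~(a xor ((~((~(a xor c)) xor c)) /\ (~(a xor c))))

~(a xor ((~((~(a xor c)) xor c)) /\ (~(a xor c))))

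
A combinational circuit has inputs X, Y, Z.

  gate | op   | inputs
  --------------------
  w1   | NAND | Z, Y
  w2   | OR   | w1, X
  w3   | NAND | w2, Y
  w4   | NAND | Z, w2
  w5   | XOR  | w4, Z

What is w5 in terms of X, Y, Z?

(Z NAND ((Z NAND Y) OR X)) XOR Z

w1 = Z NAND Y
w2 = w1 OR X = (Z NAND Y) OR X
w4 = Z NAND w2 = Z NAND ((Z NAND Y) OR X)
w5 = w4 XOR Z = (Z NAND ((Z NAND Y) OR X)) XOR Z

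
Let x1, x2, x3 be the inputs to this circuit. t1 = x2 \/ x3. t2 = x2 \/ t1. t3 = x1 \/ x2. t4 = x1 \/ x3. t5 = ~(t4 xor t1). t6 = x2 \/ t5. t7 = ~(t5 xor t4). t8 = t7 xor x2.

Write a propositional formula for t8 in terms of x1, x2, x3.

(~((~((x1 \/ x3) xor (x2 \/ x3))) xor (x1 \/ x3))) xor x2

t1 = x2 \/ x3
t4 = x1 \/ x3
t5 = ~(t4 xor t1) = ~((x1 \/ x3) xor (x2 \/ x3))
t7 = ~(t5 xor t4) = ~((~((x1 \/ x3) xor (x2 \/ x3))) xor (x1 \/ x3))
t8 = t7 xor x2 = (~((~((x1 \/ x3) xor (x2 \/ x3))) xor (x1 \/ x3))) xor x2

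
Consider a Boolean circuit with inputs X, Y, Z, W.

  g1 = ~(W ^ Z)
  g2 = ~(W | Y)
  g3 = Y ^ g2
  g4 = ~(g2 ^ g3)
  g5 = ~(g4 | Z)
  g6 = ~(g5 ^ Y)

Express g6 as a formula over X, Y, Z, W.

~((~((~((~(W | Y)) ^ (Y ^ (~(W | Y))))) | Z)) ^ Y)

g2 = ~(W | Y)
g3 = Y ^ g2 = Y ^ (~(W | Y))
g4 = ~(g2 ^ g3) = ~((~(W | Y)) ^ (Y ^ (~(W | Y))))
g5 = ~(g4 | Z) = ~((~((~(W | Y)) ^ (Y ^ (~(W | Y))))) | Z)
g6 = ~(g5 ^ Y) = ~((~((~((~(W | Y)) ^ (Y ^ (~(W | Y))))) | Z)) ^ Y)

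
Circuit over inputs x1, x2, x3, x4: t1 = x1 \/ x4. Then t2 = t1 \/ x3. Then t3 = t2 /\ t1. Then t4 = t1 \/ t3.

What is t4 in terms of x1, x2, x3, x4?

t1 = x1 \/ x4
t2 = t1 \/ x3 = (x1 \/ x4) \/ x3
t3 = t2 /\ t1 = ((x1 \/ x4) \/ x3) /\ (x1 \/ x4)
t4 = t1 \/ t3 = (x1 \/ x4) \/ (((x1 \/ x4) \/ x3) /\ (x1 \/ x4))

(x1 \/ x4) \/ (((x1 \/ x4) \/ x3) /\ (x1 \/ x4))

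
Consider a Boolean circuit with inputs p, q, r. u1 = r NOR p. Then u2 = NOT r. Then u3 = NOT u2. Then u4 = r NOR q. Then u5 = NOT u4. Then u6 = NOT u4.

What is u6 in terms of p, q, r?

NOT (r NOR q)

u4 = r NOR q
u6 = NOT u4 = NOT (r NOR q)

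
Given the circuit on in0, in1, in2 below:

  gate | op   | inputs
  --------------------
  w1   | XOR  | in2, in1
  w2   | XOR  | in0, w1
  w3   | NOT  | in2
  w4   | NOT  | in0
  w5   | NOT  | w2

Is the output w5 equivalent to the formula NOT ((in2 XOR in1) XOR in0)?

Yes

w1 = in2 XOR in1
w2 = in0 XOR w1 = in0 XOR (in2 XOR in1)
w5 = NOT w2 = NOT (in0 XOR (in2 XOR in1))
At in0=0, in1=0, in2=1: circuit gives 0, formula gives 0.
At in0=0, in1=0, in2=0: circuit gives 1, formula gives 1.
Agrees on all 8 inputs.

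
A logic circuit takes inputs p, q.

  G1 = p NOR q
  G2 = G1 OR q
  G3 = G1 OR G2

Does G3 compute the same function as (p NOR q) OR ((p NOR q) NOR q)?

G1 = p NOR q
G2 = G1 OR q = (p NOR q) OR q
G3 = G1 OR G2 = (p NOR q) OR ((p NOR q) OR q)
At p=0, q=1: circuit gives 1, formula gives 0.

No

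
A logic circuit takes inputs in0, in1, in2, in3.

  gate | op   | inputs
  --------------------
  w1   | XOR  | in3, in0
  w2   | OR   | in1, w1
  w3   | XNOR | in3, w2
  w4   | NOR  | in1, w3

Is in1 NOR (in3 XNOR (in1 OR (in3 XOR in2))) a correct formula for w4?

w1 = in3 XOR in0
w2 = in1 OR w1 = in1 OR (in3 XOR in0)
w3 = in3 XNOR w2 = in3 XNOR (in1 OR (in3 XOR in0))
w4 = in1 NOR w3 = in1 NOR (in3 XNOR (in1 OR (in3 XOR in0)))
At in0=0, in1=0, in2=1, in3=0: circuit gives 0, formula gives 1.

No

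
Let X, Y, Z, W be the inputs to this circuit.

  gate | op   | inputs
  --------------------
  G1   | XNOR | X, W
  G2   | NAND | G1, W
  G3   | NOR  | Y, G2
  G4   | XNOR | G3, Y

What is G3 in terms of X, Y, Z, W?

G1 = X XNOR W
G2 = G1 NAND W = (X XNOR W) NAND W
G3 = Y NOR G2 = Y NOR ((X XNOR W) NAND W)

Y NOR ((X XNOR W) NAND W)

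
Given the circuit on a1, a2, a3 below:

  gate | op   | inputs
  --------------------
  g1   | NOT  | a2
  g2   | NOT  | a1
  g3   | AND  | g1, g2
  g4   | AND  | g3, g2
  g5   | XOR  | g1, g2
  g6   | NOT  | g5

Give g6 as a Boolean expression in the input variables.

NOT (NOT a2 XOR NOT a1)

g1 = NOT a2
g2 = NOT a1
g5 = g1 XOR g2 = NOT a2 XOR NOT a1
g6 = NOT g5 = NOT (NOT a2 XOR NOT a1)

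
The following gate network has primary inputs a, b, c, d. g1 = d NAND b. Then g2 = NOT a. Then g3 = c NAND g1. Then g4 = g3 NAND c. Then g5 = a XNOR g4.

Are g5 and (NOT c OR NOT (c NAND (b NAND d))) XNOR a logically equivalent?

Yes

g1 = d NAND b
g3 = c NAND g1 = c NAND (d NAND b)
g4 = g3 NAND c = (c NAND (d NAND b)) NAND c
g5 = a XNOR g4 = a XNOR ((c NAND (d NAND b)) NAND c)
At a=0, b=0, c=0, d=0: circuit gives 0, formula gives 0.
At a=0, b=1, c=1, d=1: circuit gives 1, formula gives 1.
Agrees on all 16 inputs.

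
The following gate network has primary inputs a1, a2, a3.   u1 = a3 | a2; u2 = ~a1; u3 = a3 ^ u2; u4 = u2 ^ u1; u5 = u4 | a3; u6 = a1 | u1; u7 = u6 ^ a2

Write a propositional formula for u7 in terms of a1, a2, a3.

u1 = a3 | a2
u6 = a1 | u1 = a1 | (a3 | a2)
u7 = u6 ^ a2 = (a1 | (a3 | a2)) ^ a2

(a1 | (a3 | a2)) ^ a2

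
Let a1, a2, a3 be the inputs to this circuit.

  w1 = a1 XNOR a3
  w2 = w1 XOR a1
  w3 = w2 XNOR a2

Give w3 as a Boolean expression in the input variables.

w1 = a1 XNOR a3
w2 = w1 XOR a1 = (a1 XNOR a3) XOR a1
w3 = w2 XNOR a2 = ((a1 XNOR a3) XOR a1) XNOR a2

((a1 XNOR a3) XOR a1) XNOR a2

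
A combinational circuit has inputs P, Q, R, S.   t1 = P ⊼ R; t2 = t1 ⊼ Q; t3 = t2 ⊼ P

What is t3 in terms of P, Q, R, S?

((P ⊼ R) ⊼ Q) ⊼ P

t1 = P ⊼ R
t2 = t1 ⊼ Q = (P ⊼ R) ⊼ Q
t3 = t2 ⊼ P = ((P ⊼ R) ⊼ Q) ⊼ P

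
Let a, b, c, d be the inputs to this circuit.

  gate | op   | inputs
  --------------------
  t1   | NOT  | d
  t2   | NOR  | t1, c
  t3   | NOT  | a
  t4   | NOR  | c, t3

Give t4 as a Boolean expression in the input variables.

c NOR NOT a

t3 = NOT a
t4 = c NOR t3 = c NOR NOT a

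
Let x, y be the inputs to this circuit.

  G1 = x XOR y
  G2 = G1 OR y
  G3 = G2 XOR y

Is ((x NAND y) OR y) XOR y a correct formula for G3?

No

G1 = x XOR y
G2 = G1 OR y = (x XOR y) OR y
G3 = G2 XOR y = ((x XOR y) OR y) XOR y
At x=0, y=0: circuit gives 0, formula gives 1.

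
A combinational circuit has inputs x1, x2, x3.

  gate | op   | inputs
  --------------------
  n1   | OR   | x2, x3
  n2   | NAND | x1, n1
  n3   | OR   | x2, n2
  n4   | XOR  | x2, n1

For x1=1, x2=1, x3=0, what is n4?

n1 = 1 OR 0 = 1
n4 = 1 XOR 1 = 0

0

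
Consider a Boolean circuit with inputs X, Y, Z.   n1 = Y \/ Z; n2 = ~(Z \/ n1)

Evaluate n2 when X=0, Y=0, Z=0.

1

n1 = 0 \/ 0 = 0
n2 = ~(0 \/ 0) = 1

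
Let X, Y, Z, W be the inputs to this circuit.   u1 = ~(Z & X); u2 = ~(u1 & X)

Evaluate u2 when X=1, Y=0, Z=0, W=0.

0

u1 = ~(0 & 1) = 1
u2 = ~(1 & 1) = 0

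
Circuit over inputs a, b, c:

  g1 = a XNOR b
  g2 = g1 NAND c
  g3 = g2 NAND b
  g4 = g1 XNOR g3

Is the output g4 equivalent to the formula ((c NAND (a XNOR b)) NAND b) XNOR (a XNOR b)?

g1 = a XNOR b
g2 = g1 NAND c = (a XNOR b) NAND c
g3 = g2 NAND b = ((a XNOR b) NAND c) NAND b
g4 = g1 XNOR g3 = (a XNOR b) XNOR (((a XNOR b) NAND c) NAND b)
At a=1, b=0, c=0: circuit gives 0, formula gives 0.
At a=0, b=0, c=0: circuit gives 1, formula gives 1.
Agrees on all 8 inputs.

Yes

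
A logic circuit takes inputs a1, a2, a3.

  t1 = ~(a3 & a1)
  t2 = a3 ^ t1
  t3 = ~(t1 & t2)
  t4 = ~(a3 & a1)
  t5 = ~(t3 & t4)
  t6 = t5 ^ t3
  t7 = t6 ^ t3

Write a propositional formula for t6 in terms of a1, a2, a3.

(~((~((~(a3 & a1)) & (a3 ^ (~(a3 & a1))))) & (~(a3 & a1)))) ^ (~((~(a3 & a1)) & (a3 ^ (~(a3 & a1)))))

t1 = ~(a3 & a1)
t2 = a3 ^ t1 = a3 ^ (~(a3 & a1))
t3 = ~(t1 & t2) = ~((~(a3 & a1)) & (a3 ^ (~(a3 & a1))))
t4 = ~(a3 & a1)
t5 = ~(t3 & t4) = ~((~((~(a3 & a1)) & (a3 ^ (~(a3 & a1))))) & (~(a3 & a1)))
t6 = t5 ^ t3 = (~((~((~(a3 & a1)) & (a3 ^ (~(a3 & a1))))) & (~(a3 & a1)))) ^ (~((~(a3 & a1)) & (a3 ^ (~(a3 & a1)))))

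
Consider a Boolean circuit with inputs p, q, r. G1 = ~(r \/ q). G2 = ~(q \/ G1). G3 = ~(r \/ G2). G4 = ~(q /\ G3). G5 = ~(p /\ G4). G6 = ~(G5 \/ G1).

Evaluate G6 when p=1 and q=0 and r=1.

G1 = ~(1 \/ 0) = 0
G2 = ~(0 \/ 0) = 1
G3 = ~(1 \/ 1) = 0
G4 = ~(0 /\ 0) = 1
G5 = ~(1 /\ 1) = 0
G6 = ~(0 \/ 0) = 1

1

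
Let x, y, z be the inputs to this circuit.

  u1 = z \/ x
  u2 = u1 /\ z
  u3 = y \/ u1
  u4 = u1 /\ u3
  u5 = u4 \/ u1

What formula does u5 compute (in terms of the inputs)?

u1 = z \/ x
u3 = y \/ u1 = y \/ (z \/ x)
u4 = u1 /\ u3 = (z \/ x) /\ (y \/ (z \/ x))
u5 = u4 \/ u1 = ((z \/ x) /\ (y \/ (z \/ x))) \/ (z \/ x)

((z \/ x) /\ (y \/ (z \/ x))) \/ (z \/ x)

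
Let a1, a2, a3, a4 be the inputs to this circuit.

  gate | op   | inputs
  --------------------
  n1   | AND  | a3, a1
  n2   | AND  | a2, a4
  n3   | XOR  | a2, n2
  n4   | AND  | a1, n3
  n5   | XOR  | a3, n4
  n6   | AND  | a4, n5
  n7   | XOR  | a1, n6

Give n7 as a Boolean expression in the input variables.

a1 XOR (a4 AND (a3 XOR (a1 AND (a2 XOR (a2 AND a4)))))

n2 = a2 AND a4
n3 = a2 XOR n2 = a2 XOR (a2 AND a4)
n4 = a1 AND n3 = a1 AND (a2 XOR (a2 AND a4))
n5 = a3 XOR n4 = a3 XOR (a1 AND (a2 XOR (a2 AND a4)))
n6 = a4 AND n5 = a4 AND (a3 XOR (a1 AND (a2 XOR (a2 AND a4))))
n7 = a1 XOR n6 = a1 XOR (a4 AND (a3 XOR (a1 AND (a2 XOR (a2 AND a4)))))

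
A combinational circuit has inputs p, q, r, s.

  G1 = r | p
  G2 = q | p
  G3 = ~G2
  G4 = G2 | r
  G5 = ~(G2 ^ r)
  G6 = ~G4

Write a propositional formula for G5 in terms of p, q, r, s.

~((q | p) ^ r)

G2 = q | p
G5 = ~(G2 ^ r) = ~((q | p) ^ r)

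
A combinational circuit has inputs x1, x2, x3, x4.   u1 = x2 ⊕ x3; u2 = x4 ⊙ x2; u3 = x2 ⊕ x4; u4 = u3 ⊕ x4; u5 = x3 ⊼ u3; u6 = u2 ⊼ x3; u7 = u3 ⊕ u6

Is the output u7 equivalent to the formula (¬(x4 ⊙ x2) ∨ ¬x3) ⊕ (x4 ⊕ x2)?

u2 = x4 ⊙ x2
u3 = x2 ⊕ x4
u6 = u2 ⊼ x3 = (x4 ⊙ x2) ⊼ x3
u7 = u3 ⊕ u6 = (x2 ⊕ x4) ⊕ ((x4 ⊙ x2) ⊼ x3)
At x1=0, x2=0, x3=0, x4=1: circuit gives 0, formula gives 0.
At x1=0, x2=0, x3=0, x4=0: circuit gives 1, formula gives 1.
Agrees on all 16 inputs.

Yes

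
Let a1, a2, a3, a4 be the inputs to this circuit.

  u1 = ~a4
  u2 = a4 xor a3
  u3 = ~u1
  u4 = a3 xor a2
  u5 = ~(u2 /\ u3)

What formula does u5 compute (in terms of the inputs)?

u1 = ~a4
u2 = a4 xor a3
u3 = ~u1 = ~~a4
u5 = ~(u2 /\ u3) = ~((a4 xor a3) /\ ~~a4)

~((a4 xor a3) /\ ~~a4)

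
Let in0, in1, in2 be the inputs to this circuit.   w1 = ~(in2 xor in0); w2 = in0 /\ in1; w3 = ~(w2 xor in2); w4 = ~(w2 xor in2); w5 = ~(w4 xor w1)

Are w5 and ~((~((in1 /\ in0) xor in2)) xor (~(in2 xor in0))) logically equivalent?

Yes

w1 = ~(in2 xor in0)
w2 = in0 /\ in1
w4 = ~(w2 xor in2) = ~((in0 /\ in1) xor in2)
w5 = ~(w4 xor w1) = ~((~((in0 /\ in1) xor in2)) xor (~(in2 xor in0)))
At in0=1, in1=0, in2=0: circuit gives 0, formula gives 0.
At in0=0, in1=0, in2=0: circuit gives 1, formula gives 1.
Agrees on all 8 inputs.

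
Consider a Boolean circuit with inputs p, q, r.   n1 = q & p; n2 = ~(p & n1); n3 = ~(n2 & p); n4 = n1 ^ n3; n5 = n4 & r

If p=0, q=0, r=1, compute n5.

n1 = 0 & 0 = 0
n2 = ~(0 & 0) = 1
n3 = ~(1 & 0) = 1
n4 = 0 ^ 1 = 1
n5 = 1 & 1 = 1

1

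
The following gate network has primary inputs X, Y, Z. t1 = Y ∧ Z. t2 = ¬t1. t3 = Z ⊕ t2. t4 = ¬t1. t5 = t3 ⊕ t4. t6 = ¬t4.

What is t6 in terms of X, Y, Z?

t1 = Y ∧ Z
t4 = ¬t1 = ¬(Y ∧ Z)
t6 = ¬t4 = ¬¬(Y ∧ Z)

¬¬(Y ∧ Z)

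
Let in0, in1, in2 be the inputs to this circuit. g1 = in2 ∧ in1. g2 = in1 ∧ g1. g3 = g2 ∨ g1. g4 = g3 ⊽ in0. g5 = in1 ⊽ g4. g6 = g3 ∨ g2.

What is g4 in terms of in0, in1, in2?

g1 = in2 ∧ in1
g2 = in1 ∧ g1 = in1 ∧ (in2 ∧ in1)
g3 = g2 ∨ g1 = (in1 ∧ (in2 ∧ in1)) ∨ (in2 ∧ in1)
g4 = g3 ⊽ in0 = ((in1 ∧ (in2 ∧ in1)) ∨ (in2 ∧ in1)) ⊽ in0

((in1 ∧ (in2 ∧ in1)) ∨ (in2 ∧ in1)) ⊽ in0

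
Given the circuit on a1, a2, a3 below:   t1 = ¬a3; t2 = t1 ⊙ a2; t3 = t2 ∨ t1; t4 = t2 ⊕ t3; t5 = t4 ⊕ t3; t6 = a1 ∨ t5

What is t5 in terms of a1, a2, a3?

((¬a3 ⊙ a2) ⊕ ((¬a3 ⊙ a2) ∨ ¬a3)) ⊕ ((¬a3 ⊙ a2) ∨ ¬a3)

t1 = ¬a3
t2 = t1 ⊙ a2 = ¬a3 ⊙ a2
t3 = t2 ∨ t1 = (¬a3 ⊙ a2) ∨ ¬a3
t4 = t2 ⊕ t3 = (¬a3 ⊙ a2) ⊕ ((¬a3 ⊙ a2) ∨ ¬a3)
t5 = t4 ⊕ t3 = ((¬a3 ⊙ a2) ⊕ ((¬a3 ⊙ a2) ∨ ¬a3)) ⊕ ((¬a3 ⊙ a2) ∨ ¬a3)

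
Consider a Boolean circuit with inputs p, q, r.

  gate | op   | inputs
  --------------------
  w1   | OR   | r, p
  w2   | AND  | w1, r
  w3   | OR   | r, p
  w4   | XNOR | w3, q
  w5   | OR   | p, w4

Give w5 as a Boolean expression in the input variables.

w3 = r OR p
w4 = w3 XNOR q = (r OR p) XNOR q
w5 = p OR w4 = p OR ((r OR p) XNOR q)

p OR ((r OR p) XNOR q)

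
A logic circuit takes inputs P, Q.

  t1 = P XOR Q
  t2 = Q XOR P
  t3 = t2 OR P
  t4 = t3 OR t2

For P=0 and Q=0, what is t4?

t2 = 0 XOR 0 = 0
t3 = 0 OR 0 = 0
t4 = 0 OR 0 = 0

0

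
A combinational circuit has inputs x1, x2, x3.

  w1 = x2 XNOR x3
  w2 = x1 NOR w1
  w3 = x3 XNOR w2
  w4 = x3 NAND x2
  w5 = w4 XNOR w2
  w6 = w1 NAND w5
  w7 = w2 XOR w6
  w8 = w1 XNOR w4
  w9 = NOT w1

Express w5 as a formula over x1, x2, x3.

(x3 NAND x2) XNOR (x1 NOR (x2 XNOR x3))

w1 = x2 XNOR x3
w2 = x1 NOR w1 = x1 NOR (x2 XNOR x3)
w4 = x3 NAND x2
w5 = w4 XNOR w2 = (x3 NAND x2) XNOR (x1 NOR (x2 XNOR x3))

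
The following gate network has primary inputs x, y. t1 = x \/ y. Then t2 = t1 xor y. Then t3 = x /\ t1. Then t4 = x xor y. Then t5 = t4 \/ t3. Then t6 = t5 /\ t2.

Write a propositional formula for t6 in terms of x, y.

((x xor y) \/ (x /\ (x \/ y))) /\ ((x \/ y) xor y)

t1 = x \/ y
t2 = t1 xor y = (x \/ y) xor y
t3 = x /\ t1 = x /\ (x \/ y)
t4 = x xor y
t5 = t4 \/ t3 = (x xor y) \/ (x /\ (x \/ y))
t6 = t5 /\ t2 = ((x xor y) \/ (x /\ (x \/ y))) /\ ((x \/ y) xor y)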